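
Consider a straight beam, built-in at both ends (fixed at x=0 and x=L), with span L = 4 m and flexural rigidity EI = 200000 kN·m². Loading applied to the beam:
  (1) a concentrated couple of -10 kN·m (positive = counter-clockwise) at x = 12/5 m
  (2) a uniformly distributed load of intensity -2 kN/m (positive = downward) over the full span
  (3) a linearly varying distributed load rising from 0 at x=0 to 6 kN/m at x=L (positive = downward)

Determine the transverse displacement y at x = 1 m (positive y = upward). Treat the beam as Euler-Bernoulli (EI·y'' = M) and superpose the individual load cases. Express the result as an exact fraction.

y(1) = 59/16000000 m

Load 1 — applied couple M₀=-10 kN·m at a=12/5 m (b=L-a=8/5):
  y_1 = (R_Ax³/6 - M_Ax²/2)/EI  [x≤a] with R_A=-18/5, M_A=-16/5 = ((-18/5)·1³/6 - (-16/5)·1²/2)/200000 = 1/200000 m
Load 2 — uniform load w=-2 kN/m over full span:
  y_2 = -wx²(L-x)²/(24EI) = -(-2)·1²·(4-1)²/(24·200000) = 3/800000 m
Load 3 — triangular load w₀=6 kN/m (0→w₀ over full span):
  y_3 = -w₀x²(L-x)²(x+2L)/(120LEI) = -6·1²·(4-1)²·(1+2·4)/(120·4·200000) = -81/16000000 m
Superposition: y = Σ y_i = 59/16000000 m ≈ 0.000004 m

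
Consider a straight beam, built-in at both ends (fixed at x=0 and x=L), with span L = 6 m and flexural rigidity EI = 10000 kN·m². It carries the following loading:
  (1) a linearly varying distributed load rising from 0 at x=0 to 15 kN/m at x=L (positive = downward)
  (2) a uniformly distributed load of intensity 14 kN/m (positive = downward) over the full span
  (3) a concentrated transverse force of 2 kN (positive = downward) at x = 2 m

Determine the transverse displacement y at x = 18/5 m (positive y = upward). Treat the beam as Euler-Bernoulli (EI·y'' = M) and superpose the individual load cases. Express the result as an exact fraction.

Load 1 — triangular load w₀=15 kN/m (0→w₀ over full span):
  y_1 = -w₀x²(L-x)²(x+2L)/(120LEI) = -15·(18/5)²·(6-(18/5))²·((18/5)+2·6)/(120·6·10000) = -9477/3906250 m
Load 2 — uniform load w=14 kN/m over full span:
  y_2 = -wx²(L-x)²/(24EI) = -14·(18/5)²·(6-(18/5))²/(24·10000) = -1701/390625 m
Load 3 — point force P=2 kN at a=2 m (b=L-a=4):
  y_3 = -Pa²(L-x)²(3bL-(3b+a)(L-x))/(6L³EI)  [x>a] = -2·2²·(6-(18/5))²·(3·4·6-(3·4+2)·(6-(18/5)))/(6·6³·10000) = -32/234375 m
Superposition: y = Σ y_i = -81061/11718750 m ≈ -0.006917 m

y(18/5) = -81061/11718750 m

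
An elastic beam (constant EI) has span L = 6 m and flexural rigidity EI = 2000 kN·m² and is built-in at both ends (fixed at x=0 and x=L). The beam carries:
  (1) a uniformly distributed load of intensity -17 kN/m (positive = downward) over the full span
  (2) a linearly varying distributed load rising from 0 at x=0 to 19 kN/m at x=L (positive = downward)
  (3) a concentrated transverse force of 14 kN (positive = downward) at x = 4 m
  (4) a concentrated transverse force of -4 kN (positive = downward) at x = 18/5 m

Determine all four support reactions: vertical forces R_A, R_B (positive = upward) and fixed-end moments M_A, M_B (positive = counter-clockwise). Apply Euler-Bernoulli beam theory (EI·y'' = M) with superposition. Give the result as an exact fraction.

Load 1 — uniform load w=-17 kN/m over full span:
  R_A = wL/2 = (-17)·6/2 = -51 kN
  M_A = wL²/12 = (-17)·6²/12 = -51 kN·m
  R_B = wL/2 = (-17)·6/2 = -51 kN
  M_B = -wL²/12 = -(-17)·6²/12 = 51 kN·m
Load 2 — triangular load w₀=19 kN/m (0→w₀ over full span):
  R_A = 3w₀L/20 = 3·19·6/20 = 171/10 kN
  M_A = w₀L²/30 = 19·6²/30 = 114/5 kN·m
  R_B = 7w₀L/20 = 7·19·6/20 = 399/10 kN
  M_B = -w₀L²/20 = -19·6²/20 = -171/5 kN·m
Load 3 — point force P=14 kN at a=4 m (b=L-a=2):
  R_A = Pb²(3a+b)/L³ = 14·2²·(3·4+2)/6³ = 98/27 kN
  M_A = Pab²/L² = 14·4·2²/6² = 56/9 kN·m
  R_B = Pa²(a+3b)/L³ = 14·4²·(4+3·2)/6³ = 280/27 kN
  M_B = -Pa²b/L² = -14·4²·2/6² = -112/9 kN·m
Load 4 — point force P=-4 kN at a=18/5 m (b=L-a=12/5):
  R_A = Pb²(3a+b)/L³ = (-4)·(12/5)²·(3·(18/5)+(12/5))/6³ = -176/125 kN
  M_A = Pab²/L² = (-4)·(18/5)·(12/5)²/6² = -288/125 kN·m
  R_B = Pa²(a+3b)/L³ = (-4)·(18/5)²·((18/5)+3·(12/5))/6³ = -324/125 kN
  M_B = -Pa²b/L² = -(-4)·(18/5)²·(12/5)/6² = 432/125 kN·m
Superposition: R_A = -213829/6750 kN, M_A = -27317/1125 kN·m, R_B = -22421/6750 kN, M_B = 8788/1125 kN·m

R_A = -213829/6750 kN, M_A = -27317/1125 kN·m, R_B = -22421/6750 kN, M_B = 8788/1125 kN·m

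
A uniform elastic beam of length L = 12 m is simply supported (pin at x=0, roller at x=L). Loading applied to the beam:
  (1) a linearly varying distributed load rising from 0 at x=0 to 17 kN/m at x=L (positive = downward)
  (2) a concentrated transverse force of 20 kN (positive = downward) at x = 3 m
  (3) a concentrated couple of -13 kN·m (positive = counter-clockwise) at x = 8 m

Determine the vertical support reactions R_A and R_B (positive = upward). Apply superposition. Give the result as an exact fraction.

R_A = 575/12 kN, R_B = 889/12 kN

Load 1 — triangular load w₀=17 kN/m (0→w₀ over full span):
  R_A = w₀L/6 = 17·12/6 = 34 kN
  R_B = w₀L/3 = 17·12/3 = 68 kN
Load 2 — point force P=20 kN at a=3 m (b=L-a=9):
  R_A = Pb/L = 20·9/12 = 15 kN
  R_B = Pa/L = 20·3/12 = 5 kN
Load 3 — applied couple M₀=-13 kN·m at a=8 m (b=L-a=4):
  R_A = M₀/L = (-13)/12 = -13/12 kN
  R_B = -M₀/L = -(-13)/12 = 13/12 kN
Superposition: R_A = 575/12 kN, R_B = 889/12 kN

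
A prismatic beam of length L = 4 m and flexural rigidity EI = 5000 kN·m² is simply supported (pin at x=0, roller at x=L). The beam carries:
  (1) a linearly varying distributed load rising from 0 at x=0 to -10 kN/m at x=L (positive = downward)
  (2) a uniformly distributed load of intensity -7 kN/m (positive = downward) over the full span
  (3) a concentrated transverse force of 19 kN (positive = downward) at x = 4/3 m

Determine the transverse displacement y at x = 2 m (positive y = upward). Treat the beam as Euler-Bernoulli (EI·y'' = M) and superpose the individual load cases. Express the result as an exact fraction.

y(2) = 373/101250 m

Load 1 — triangular load w₀=-10 kN/m (0→w₀ over full span):
  y_1 = -w₀x(7L⁴-10L²x²+3x⁴)/(360LEI) = -(-10)·2·(7·4⁴-10·4²·2²+3·2⁴)/(360·4·5000) = 1/300 m
Load 2 — uniform load w=-7 kN/m over full span:
  y_2 = -wx(L³-2Lx²+x³)/(24EI) = -(-7)·2·(4³-2·4·2²+2³)/(24·5000) = 7/1500 m
Load 3 — point force P=19 kN at a=4/3 m (b=L-a=8/3):
  y_3 = -Pa(L-x)(2Lx-a²-x²)/(6LEI)  [x>a] = -19·(4/3)·(4-2)·(2·4·2-(4/3)²-2²)/(6·4·5000) = -437/101250 m
Superposition: y = Σ y_i = 373/101250 m ≈ 0.003684 m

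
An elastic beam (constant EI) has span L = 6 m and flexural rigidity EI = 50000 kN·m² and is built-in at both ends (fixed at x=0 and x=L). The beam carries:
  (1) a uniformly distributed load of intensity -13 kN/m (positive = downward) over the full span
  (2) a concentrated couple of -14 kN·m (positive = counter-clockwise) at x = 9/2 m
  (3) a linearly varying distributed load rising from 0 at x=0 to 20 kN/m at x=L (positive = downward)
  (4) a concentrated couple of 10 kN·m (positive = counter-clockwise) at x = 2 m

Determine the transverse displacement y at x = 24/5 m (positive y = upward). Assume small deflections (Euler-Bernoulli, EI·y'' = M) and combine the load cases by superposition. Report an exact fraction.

y(24/5) = 86179/625000000 m

Load 1 — uniform load w=-13 kN/m over full span:
  y_1 = -wx²(L-x)²/(24EI) = -(-13)·(24/5)²·(6-(24/5))²/(24·50000) = 702/1953125 m
Load 2 — applied couple M₀=-14 kN·m at a=9/2 m (b=L-a=3/2):
  y_2 = (R_Ax³/6 - M_Ax²/2 - M₀(x-a)²/2)/EI  [x>a] with R_A=-21/8, M_A=-35/8 = ((-21/8)·(24/5)³/6 - (-35/8)·(24/5)²/2 - (-14)·((24/5)-(9/2))²/2)/50000 = 1323/25000000 m
Load 3 — triangular load w₀=20 kN/m (0→w₀ over full span):
  y_3 = -w₀x²(L-x)²(x+2L)/(120LEI) = -20·(24/5)²·(6-(24/5))²·((24/5)+2·6)/(120·6·50000) = -3024/9765625 m
Load 4 — applied couple M₀=10 kN·m at a=2 m (b=L-a=4):
  y_4 = (R_Ax³/6 - M_Ax²/2 - M₀(x-a)²/2)/EI  [x>a] with R_A=20/9, M_A=0 = ((20/9)·(24/5)³/6 - 0·(24/5)²/2 - 10·((24/5)-2)²/2)/50000 = 11/312500 m
Superposition: y = Σ y_i = 86179/625000000 m ≈ 0.000138 m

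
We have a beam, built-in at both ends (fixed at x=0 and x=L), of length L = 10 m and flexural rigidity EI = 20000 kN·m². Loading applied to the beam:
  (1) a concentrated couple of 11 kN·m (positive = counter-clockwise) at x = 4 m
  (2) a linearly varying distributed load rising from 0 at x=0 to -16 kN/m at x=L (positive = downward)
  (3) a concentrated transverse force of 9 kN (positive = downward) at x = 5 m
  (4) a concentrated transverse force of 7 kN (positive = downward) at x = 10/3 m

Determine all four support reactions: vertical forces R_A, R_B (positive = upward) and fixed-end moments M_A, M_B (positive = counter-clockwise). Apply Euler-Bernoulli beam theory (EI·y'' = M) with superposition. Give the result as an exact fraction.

Load 1 — applied couple M₀=11 kN·m at a=4 m (b=L-a=6):
  R_A = 6M₀ab/L³ = 6·11·4·6/10³ = 198/125 kN
  M_A = M₀b(2a-b)/L² = 11·6·(2·4-6)/10² = 33/25 kN·m
  R_B = -6M₀ab/L³ = -6·11·4·6/10³ = -198/125 kN
  M_B = M₀a(2b-a)/L² = 11·4·(2·6-4)/10² = 88/25 kN·m
Load 2 — triangular load w₀=-16 kN/m (0→w₀ over full span):
  R_A = 3w₀L/20 = 3·(-16)·10/20 = -24 kN
  M_A = w₀L²/30 = (-16)·10²/30 = -160/3 kN·m
  R_B = 7w₀L/20 = 7·(-16)·10/20 = -56 kN
  M_B = -w₀L²/20 = -(-16)·10²/20 = 80 kN·m
Load 3 — point force P=9 kN at a=5 m (b=L-a=5):
  R_A = Pb²(3a+b)/L³ = 9·5²·(3·5+5)/10³ = 9/2 kN
  M_A = Pab²/L² = 9·5·5²/10² = 45/4 kN·m
  R_B = Pa²(a+3b)/L³ = 9·5²·(5+3·5)/10³ = 9/2 kN
  M_B = -Pa²b/L² = -9·5²·5/10² = -45/4 kN·m
Load 4 — point force P=7 kN at a=10/3 m (b=L-a=20/3):
  R_A = Pb²(3a+b)/L³ = 7·(20/3)²·(3·(10/3)+(20/3))/10³ = 140/27 kN
  M_A = Pab²/L² = 7·(10/3)·(20/3)²/10² = 280/27 kN·m
  R_B = Pa²(a+3b)/L³ = 7·(10/3)²·((10/3)+3·(20/3))/10³ = 49/27 kN
  M_B = -Pa²b/L² = -7·(10/3)²·(20/3)/10² = -140/27 kN·m
Superposition: R_A = -85933/6750 kN, M_A = -82061/2700 kN·m, R_B = -346067/6750 kN, M_B = 181129/2700 kN·m

R_A = -85933/6750 kN, M_A = -82061/2700 kN·m, R_B = -346067/6750 kN, M_B = 181129/2700 kN·m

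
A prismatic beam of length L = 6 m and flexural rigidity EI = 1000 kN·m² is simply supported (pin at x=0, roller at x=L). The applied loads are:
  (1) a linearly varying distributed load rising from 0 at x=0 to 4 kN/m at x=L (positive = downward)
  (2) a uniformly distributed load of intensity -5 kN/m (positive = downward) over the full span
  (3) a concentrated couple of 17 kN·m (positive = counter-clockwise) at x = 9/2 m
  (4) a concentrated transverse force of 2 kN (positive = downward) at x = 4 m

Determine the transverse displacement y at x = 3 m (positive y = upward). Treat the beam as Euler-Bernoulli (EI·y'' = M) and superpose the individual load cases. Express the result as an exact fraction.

y(3) = 137/9600 m

Load 1 — triangular load w₀=4 kN/m (0→w₀ over full span):
  y_1 = -w₀x(7L⁴-10L²x²+3x⁴)/(360LEI) = -4·3·(7·6⁴-10·6²·3²+3·3⁴)/(360·6·1000) = -27/800 m
Load 2 — uniform load w=-5 kN/m over full span:
  y_2 = -wx(L³-2Lx²+x³)/(24EI) = -(-5)·3·(6³-2·6·3²+3³)/(24·1000) = 27/320 m
Load 3 — applied couple M₀=17 kN·m at a=9/2 m (b=L-a=3/2):
  y_3 = (M₀x³/(6L)+C₁x)/EI  [x≤a] with C₁=M₀(3b²-L²)/(6L)=-221/16 = (17·3³/(6·6)+(-221/16)·3)/1000 = -459/16000 m
Load 4 — point force P=2 kN at a=4 m (b=L-a=2):
  y_4 = -Pbx(L²-b²-x²)/(6LEI)  [x≤a] = -2·2·3·(6²-2²-3²)/(6·6·1000) = -23/3000 m
Superposition: y = Σ y_i = 137/9600 m ≈ 0.014271 m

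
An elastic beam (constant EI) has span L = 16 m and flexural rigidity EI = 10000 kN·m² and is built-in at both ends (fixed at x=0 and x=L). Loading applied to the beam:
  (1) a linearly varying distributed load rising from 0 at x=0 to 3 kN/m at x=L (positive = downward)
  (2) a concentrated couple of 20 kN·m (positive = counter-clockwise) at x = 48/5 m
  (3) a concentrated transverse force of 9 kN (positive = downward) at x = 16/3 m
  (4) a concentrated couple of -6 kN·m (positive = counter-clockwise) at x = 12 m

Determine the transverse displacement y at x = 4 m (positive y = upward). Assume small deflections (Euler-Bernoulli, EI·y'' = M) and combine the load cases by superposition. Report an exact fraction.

y(4) = -22559/900000 m

Load 1 — triangular load w₀=3 kN/m (0→w₀ over full span):
  y_1 = -w₀x²(L-x)²(x+2L)/(120LEI) = -3·4²·(16-4)²·(4+2·16)/(120·16·10000) = -81/6250 m
Load 2 — applied couple M₀=20 kN·m at a=48/5 m (b=L-a=32/5):
  y_2 = (R_Ax³/6 - M_Ax²/2)/EI  [x≤a] with R_A=9/5, M_A=32/5 = ((9/5)·4³/6 - (32/5)·4²/2)/10000 = -2/625 m
Load 3 — point force P=9 kN at a=16/3 m (b=L-a=32/3):
  y_3 = -Pb²x²(3aL-(3a+b)x)/(6L³EI)  [x≤a] = -9·(32/3)²·4²·(3·(16/3)·16-(3·(16/3)+(32/3))·4)/(6·16³·10000) = -56/5625 m
Load 4 — applied couple M₀=-6 kN·m at a=12 m (b=L-a=4):
  y_4 = (R_Ax³/6 - M_Ax²/2)/EI  [x≤a] with R_A=-27/64, M_A=-15/8 = ((-27/64)·4³/6 - (-15/8)·4²/2)/10000 = 21/20000 m
Superposition: y = Σ y_i = -22559/900000 m ≈ -0.025066 m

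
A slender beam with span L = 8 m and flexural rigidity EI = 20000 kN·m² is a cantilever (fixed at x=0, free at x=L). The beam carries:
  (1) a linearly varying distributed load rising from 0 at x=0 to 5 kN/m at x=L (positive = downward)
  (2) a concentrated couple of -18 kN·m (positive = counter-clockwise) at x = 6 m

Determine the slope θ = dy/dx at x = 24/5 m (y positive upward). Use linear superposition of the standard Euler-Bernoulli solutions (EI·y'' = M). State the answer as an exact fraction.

θ(24/5) = -2983/156250 rad

Load 1 — triangular load w₀=5 kN/m (0→w₀ over full span):
  θ_1 = (w₀Lx²/4-w₀L²x/3-w₀x⁴/(24L))/EI = (5·8·(24/5)²/4-5·8²·(24/5)/3-5·(24/5)⁴/(24·8))/20000 = -1154/78125 rad
Load 2 — applied couple M₀=-18 kN·m at a=6 m (b=L-a=2):
  θ_2 = M₀x/EI  [x≤a] = (-18)·(24/5)/20000 = -27/6250 rad
Superposition: θ = Σ θ_i = -2983/156250 rad ≈ -0.019091 rad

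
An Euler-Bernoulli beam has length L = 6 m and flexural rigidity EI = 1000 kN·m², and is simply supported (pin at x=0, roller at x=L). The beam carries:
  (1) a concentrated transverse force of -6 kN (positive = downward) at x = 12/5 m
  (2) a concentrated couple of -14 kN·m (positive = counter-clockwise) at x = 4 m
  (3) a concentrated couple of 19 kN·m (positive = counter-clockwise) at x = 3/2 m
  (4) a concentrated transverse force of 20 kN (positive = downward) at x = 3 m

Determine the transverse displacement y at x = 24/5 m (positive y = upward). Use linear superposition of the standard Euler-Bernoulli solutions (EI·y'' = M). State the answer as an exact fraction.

Load 1 — point force P=-6 kN at a=12/5 m (b=L-a=18/5):
  y_1 = -Pa(L-x)(2Lx-a²-x²)/(6LEI)  [x>a] = -(-6)·(12/5)·(6-(24/5))·(2·6·(24/5)-(12/5)²-(24/5)²)/(6·6·1000) = 216/15625 m
Load 2 — applied couple M₀=-14 kN·m at a=4 m (b=L-a=2):
  y_2 = (M₀x³/(6L)-M₀(x-a)²/2+C₁x)/EI  [x>a] with C₁=M₀(3b²-L²)/(6L)=28/3 = ((-14)·(24/5)³/(6·6)-(-14)·((24/5)-4)²/2+(28/3)·(24/5))/1000 = 98/15625 m
Load 3 — applied couple M₀=19 kN·m at a=3/2 m (b=L-a=9/2):
  y_3 = (M₀x³/(6L)-M₀(x-a)²/2+C₁x)/EI  [x>a] with C₁=M₀(3b²-L²)/(6L)=209/16 = (19·(24/5)³/(6·6)-19·((24/5)-(3/2))²/2+(209/16)·(24/5))/1000 = 17613/1000000 m
Load 4 — point force P=20 kN at a=3 m (b=L-a=3):
  y_4 = -Pa(L-x)(2Lx-a²-x²)/(6LEI)  [x>a] = -20·3·(6-(24/5))·(2·6·(24/5)-3²-(24/5)²)/(6·6·1000) = -639/12500 m
Superposition: y = Σ y_i = -13411/1000000 m ≈ -0.013411 m

y(24/5) = -13411/1000000 m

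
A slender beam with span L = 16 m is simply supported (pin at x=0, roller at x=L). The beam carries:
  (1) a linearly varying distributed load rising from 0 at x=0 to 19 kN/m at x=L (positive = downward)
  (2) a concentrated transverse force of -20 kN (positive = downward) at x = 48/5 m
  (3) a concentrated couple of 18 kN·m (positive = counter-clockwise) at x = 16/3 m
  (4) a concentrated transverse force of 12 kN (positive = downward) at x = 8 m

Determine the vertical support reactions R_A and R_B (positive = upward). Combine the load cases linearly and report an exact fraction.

Load 1 — triangular load w₀=19 kN/m (0→w₀ over full span):
  R_A = w₀L/6 = 19·16/6 = 152/3 kN
  R_B = w₀L/3 = 19·16/3 = 304/3 kN
Load 2 — point force P=-20 kN at a=48/5 m (b=L-a=32/5):
  R_A = Pb/L = (-20)·(32/5)/16 = -8 kN
  R_B = Pa/L = (-20)·(48/5)/16 = -12 kN
Load 3 — applied couple M₀=18 kN·m at a=16/3 m (b=L-a=32/3):
  R_A = M₀/L = 18/16 = 9/8 kN
  R_B = -M₀/L = -18/16 = -9/8 kN
Load 4 — point force P=12 kN at a=8 m (b=L-a=8):
  R_A = Pb/L = 12·8/16 = 6 kN
  R_B = Pa/L = 12·8/16 = 6 kN
Superposition: R_A = 1195/24 kN, R_B = 2261/24 kN

R_A = 1195/24 kN, R_B = 2261/24 kN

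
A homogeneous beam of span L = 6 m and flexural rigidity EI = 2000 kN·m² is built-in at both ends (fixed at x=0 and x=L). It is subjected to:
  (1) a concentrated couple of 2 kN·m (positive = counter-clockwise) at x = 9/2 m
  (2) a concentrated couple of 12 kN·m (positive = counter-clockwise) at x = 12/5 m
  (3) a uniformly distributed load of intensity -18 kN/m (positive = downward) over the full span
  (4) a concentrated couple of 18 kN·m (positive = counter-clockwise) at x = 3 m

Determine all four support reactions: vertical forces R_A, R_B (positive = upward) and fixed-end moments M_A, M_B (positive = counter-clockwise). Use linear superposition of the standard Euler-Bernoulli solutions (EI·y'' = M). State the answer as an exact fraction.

Load 1 — applied couple M₀=2 kN·m at a=9/2 m (b=L-a=3/2):
  R_A = 6M₀ab/L³ = 6·2·(9/2)·(3/2)/6³ = 3/8 kN
  M_A = M₀b(2a-b)/L² = 2·(3/2)·(2·(9/2)-(3/2))/6² = 5/8 kN·m
  R_B = -6M₀ab/L³ = -6·2·(9/2)·(3/2)/6³ = -3/8 kN
  M_B = M₀a(2b-a)/L² = 2·(9/2)·(2·(3/2)-(9/2))/6² = -3/8 kN·m
Load 2 — applied couple M₀=12 kN·m at a=12/5 m (b=L-a=18/5):
  R_A = 6M₀ab/L³ = 6·12·(12/5)·(18/5)/6³ = 72/25 kN
  M_A = M₀b(2a-b)/L² = 12·(18/5)·(2·(12/5)-(18/5))/6² = 36/25 kN·m
  R_B = -6M₀ab/L³ = -6·12·(12/5)·(18/5)/6³ = -72/25 kN
  M_B = M₀a(2b-a)/L² = 12·(12/5)·(2·(18/5)-(12/5))/6² = 96/25 kN·m
Load 3 — uniform load w=-18 kN/m over full span:
  R_A = wL/2 = (-18)·6/2 = -54 kN
  M_A = wL²/12 = (-18)·6²/12 = -54 kN·m
  R_B = wL/2 = (-18)·6/2 = -54 kN
  M_B = -wL²/12 = -(-18)·6²/12 = 54 kN·m
Load 4 — applied couple M₀=18 kN·m at a=3 m (b=L-a=3):
  R_A = 6M₀ab/L³ = 6·18·3·3/6³ = 9/2 kN
  M_A = M₀b(2a-b)/L² = 18·3·(2·3-3)/6² = 9/2 kN·m
  R_B = -6M₀ab/L³ = -6·18·3·3/6³ = -9/2 kN
  M_B = M₀a(2b-a)/L² = 18·3·(2·3-3)/6² = 9/2 kN·m
Superposition: R_A = -9249/200 kN, M_A = -9487/200 kN·m, R_B = -12351/200 kN, M_B = 12393/200 kN·m

R_A = -9249/200 kN, M_A = -9487/200 kN·m, R_B = -12351/200 kN, M_B = 12393/200 kN·m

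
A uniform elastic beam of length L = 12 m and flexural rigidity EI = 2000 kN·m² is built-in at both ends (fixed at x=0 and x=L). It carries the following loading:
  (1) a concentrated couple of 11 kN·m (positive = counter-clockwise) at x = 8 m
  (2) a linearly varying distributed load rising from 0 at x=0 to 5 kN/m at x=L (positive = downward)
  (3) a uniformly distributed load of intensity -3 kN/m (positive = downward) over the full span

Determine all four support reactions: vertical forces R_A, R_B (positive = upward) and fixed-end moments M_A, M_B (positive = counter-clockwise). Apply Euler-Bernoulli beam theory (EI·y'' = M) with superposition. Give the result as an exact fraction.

R_A = -70/9 kN, M_A = -25/3 kN·m, R_B = 16/9 kN, M_B = 0 kN·m

Load 1 — applied couple M₀=11 kN·m at a=8 m (b=L-a=4):
  R_A = 6M₀ab/L³ = 6·11·8·4/12³ = 11/9 kN
  M_A = M₀b(2a-b)/L² = 11·4·(2·8-4)/12² = 11/3 kN·m
  R_B = -6M₀ab/L³ = -6·11·8·4/12³ = -11/9 kN
  M_B = M₀a(2b-a)/L² = 11·8·(2·4-8)/12² = 0 kN·m
Load 2 — triangular load w₀=5 kN/m (0→w₀ over full span):
  R_A = 3w₀L/20 = 3·5·12/20 = 9 kN
  M_A = w₀L²/30 = 5·12²/30 = 24 kN·m
  R_B = 7w₀L/20 = 7·5·12/20 = 21 kN
  M_B = -w₀L²/20 = -5·12²/20 = -36 kN·m
Load 3 — uniform load w=-3 kN/m over full span:
  R_A = wL/2 = (-3)·12/2 = -18 kN
  M_A = wL²/12 = (-3)·12²/12 = -36 kN·m
  R_B = wL/2 = (-3)·12/2 = -18 kN
  M_B = -wL²/12 = -(-3)·12²/12 = 36 kN·m
Superposition: R_A = -70/9 kN, M_A = -25/3 kN·m, R_B = 16/9 kN, M_B = 0 kN·m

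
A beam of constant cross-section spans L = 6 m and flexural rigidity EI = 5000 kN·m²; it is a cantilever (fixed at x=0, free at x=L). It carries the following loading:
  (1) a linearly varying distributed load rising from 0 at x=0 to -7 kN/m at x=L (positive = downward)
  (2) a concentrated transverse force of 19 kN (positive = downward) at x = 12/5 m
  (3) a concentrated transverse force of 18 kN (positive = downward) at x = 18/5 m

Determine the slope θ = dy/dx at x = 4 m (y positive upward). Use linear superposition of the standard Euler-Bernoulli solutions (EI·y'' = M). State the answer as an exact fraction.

θ(4) = 511/281250 rad

Load 1 — triangular load w₀=-7 kN/m (0→w₀ over full span):
  θ_1 = (w₀Lx²/4-w₀L²x/3-w₀x⁴/(24L))/EI = ((-7)·6·4²/4-(-7)·6²·4/3-(-7)·4⁴/(24·6))/5000 = 203/5625 rad
Load 2 — point force P=19 kN at a=12/5 m (b=L-a=18/5):
  θ_2 = -Pa²/(2EI)  [x>a] = -19·(12/5)²/(2·5000) = -171/15625 rad
Load 3 — point force P=18 kN at a=18/5 m (b=L-a=12/5):
  θ_3 = -Pa²/(2EI)  [x>a] = -18·(18/5)²/(2·5000) = -729/31250 rad
Superposition: θ = Σ θ_i = 511/281250 rad ≈ 0.001817 rad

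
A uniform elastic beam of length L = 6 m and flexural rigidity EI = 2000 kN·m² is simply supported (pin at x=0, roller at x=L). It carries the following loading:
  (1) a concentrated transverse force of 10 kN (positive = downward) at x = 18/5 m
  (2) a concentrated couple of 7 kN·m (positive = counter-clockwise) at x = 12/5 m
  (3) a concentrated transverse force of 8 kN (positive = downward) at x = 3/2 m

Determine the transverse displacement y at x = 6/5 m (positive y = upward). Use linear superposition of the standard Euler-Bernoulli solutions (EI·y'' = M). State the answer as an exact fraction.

y(6/5) = -9801/500000 m

Load 1 — point force P=10 kN at a=18/5 m (b=L-a=12/5):
  y_1 = -Pbx(L²-b²-x²)/(6LEI)  [x≤a] = -10·(12/5)·(6/5)·(6²-(12/5)²-(6/5)²)/(6·6·2000) = -36/3125 m
Load 2 — applied couple M₀=7 kN·m at a=12/5 m (b=L-a=18/5):
  y_2 = (M₀x³/(6L)+C₁x)/EI  [x≤a] with C₁=M₀(3b²-L²)/(6L)=14/25 = (7·(6/5)³/(6·6)+(14/25)·(6/5))/2000 = 63/125000 m
Load 3 — point force P=8 kN at a=3/2 m (b=L-a=9/2):
  y_3 = -Pbx(L²-b²-x²)/(6LEI)  [x≤a] = -8·(9/2)·(6/5)·(6²-(9/2)²-(6/5)²)/(6·6·2000) = -4293/500000 m
Superposition: y = Σ y_i = -9801/500000 m ≈ -0.019602 m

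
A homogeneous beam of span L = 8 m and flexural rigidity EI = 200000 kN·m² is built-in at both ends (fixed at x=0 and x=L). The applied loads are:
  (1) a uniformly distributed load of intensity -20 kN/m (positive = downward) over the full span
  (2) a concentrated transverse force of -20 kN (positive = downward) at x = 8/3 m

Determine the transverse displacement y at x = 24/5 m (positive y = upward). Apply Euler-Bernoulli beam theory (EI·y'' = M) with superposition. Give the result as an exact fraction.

Load 1 — uniform load w=-20 kN/m over full span:
  y_1 = -wx²(L-x)²/(24EI) = -(-20)·(24/5)²·(8-(24/5))²/(24·200000) = 384/390625 m
Load 2 — point force P=-20 kN at a=8/3 m (b=L-a=16/3):
  y_2 = -Pa²(L-x)²(3bL-(3b+a)(L-x))/(6L³EI)  [x>a] = -(-20)·(8/3)²·(8-(24/5))²·(3·(16/3)·8-(3·(16/3)+(8/3))·(8-(24/5)))/(6·8³·200000) = 1024/6328125 m
Superposition: y = Σ y_i = 36224/31640625 m ≈ 0.001145 m

y(24/5) = 36224/31640625 m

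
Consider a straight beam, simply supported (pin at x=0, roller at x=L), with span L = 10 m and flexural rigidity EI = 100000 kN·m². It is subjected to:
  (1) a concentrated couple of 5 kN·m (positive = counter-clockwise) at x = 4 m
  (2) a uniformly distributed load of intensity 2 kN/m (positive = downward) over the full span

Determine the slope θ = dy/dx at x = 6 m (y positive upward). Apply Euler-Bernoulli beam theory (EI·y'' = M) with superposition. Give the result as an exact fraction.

θ(6) = 73/300000 rad

Load 1 — applied couple M₀=5 kN·m at a=4 m (b=L-a=6):
  θ_1 = (M₀x²/(2L)-M₀(x-a)+C₁)/EI  [x>a] with C₁=M₀(3b²-L²)/(6L)=2/3 = (5·6²/(2·10)-5·(6-4)+(2/3))/100000 = -1/300000 rad
Load 2 — uniform load w=2 kN/m over full span:
  θ_2 = -w(L³-6Lx²+4x³)/(24EI) = -2·(10³-6·10·6²+4·6³)/(24·100000) = 37/150000 rad
Superposition: θ = Σ θ_i = 73/300000 rad ≈ 0.000243 rad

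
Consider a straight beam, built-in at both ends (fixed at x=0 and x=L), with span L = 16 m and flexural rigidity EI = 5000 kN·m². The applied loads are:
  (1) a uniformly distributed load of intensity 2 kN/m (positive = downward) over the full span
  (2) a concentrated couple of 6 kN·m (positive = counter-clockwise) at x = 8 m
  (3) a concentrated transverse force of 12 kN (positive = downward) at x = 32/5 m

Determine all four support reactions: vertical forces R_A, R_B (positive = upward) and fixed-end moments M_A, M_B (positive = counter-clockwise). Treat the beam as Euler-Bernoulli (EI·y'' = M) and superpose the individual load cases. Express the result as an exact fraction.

Load 1 — uniform load w=2 kN/m over full span:
  R_A = wL/2 = 2·16/2 = 16 kN
  M_A = wL²/12 = 2·16²/12 = 128/3 kN·m
  R_B = wL/2 = 2·16/2 = 16 kN
  M_B = -wL²/12 = -2·16²/12 = -128/3 kN·m
Load 2 — applied couple M₀=6 kN·m at a=8 m (b=L-a=8):
  R_A = 6M₀ab/L³ = 6·6·8·8/16³ = 9/16 kN
  M_A = M₀b(2a-b)/L² = 6·8·(2·8-8)/16² = 3/2 kN·m
  R_B = -6M₀ab/L³ = -6·6·8·8/16³ = -9/16 kN
  M_B = M₀a(2b-a)/L² = 6·8·(2·8-8)/16² = 3/2 kN·m
Load 3 — point force P=12 kN at a=32/5 m (b=L-a=48/5):
  R_A = Pb²(3a+b)/L³ = 12·(48/5)²·(3·(32/5)+(48/5))/16³ = 972/125 kN
  M_A = Pab²/L² = 12·(32/5)·(48/5)²/16² = 3456/125 kN·m
  R_B = Pa²(a+3b)/L³ = 12·(32/5)²·((32/5)+3·(48/5))/16³ = 528/125 kN
  M_B = -Pa²b/L² = -12·(32/5)²·(48/5)/16² = -2304/125 kN·m
Superposition: R_A = 48677/2000 kN, M_A = 53861/750 kN·m, R_B = 39323/2000 kN, M_B = -44699/750 kN·m

R_A = 48677/2000 kN, M_A = 53861/750 kN·m, R_B = 39323/2000 kN, M_B = -44699/750 kN·m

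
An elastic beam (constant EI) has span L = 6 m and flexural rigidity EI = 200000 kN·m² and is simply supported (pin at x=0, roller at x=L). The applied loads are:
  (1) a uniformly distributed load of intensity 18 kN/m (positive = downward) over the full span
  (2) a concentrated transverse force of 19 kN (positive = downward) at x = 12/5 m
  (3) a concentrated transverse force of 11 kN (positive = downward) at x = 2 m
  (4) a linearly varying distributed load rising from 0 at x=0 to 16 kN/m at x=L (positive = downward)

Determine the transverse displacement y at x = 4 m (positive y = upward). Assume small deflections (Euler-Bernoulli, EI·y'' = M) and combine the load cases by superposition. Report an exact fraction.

Load 1 — uniform load w=18 kN/m over full span:
  y_1 = -wx(L³-2Lx²+x³)/(24EI) = -18·4·(6³-2·6·4²+4³)/(24·200000) = -33/25000 m
Load 2 — point force P=19 kN at a=12/5 m (b=L-a=18/5):
  y_2 = -Pa(L-x)(2Lx-a²-x²)/(6LEI)  [x>a] = -19·(12/5)·(6-4)·(2·6·4-(12/5)²-4²)/(6·6·200000) = -779/2343750 m
Load 3 — point force P=11 kN at a=2 m (b=L-a=4):
  y_3 = -Pa(L-x)(2Lx-a²-x²)/(6LEI)  [x>a] = -11·2·(6-4)·(2·6·4-2²-4²)/(6·6·200000) = -77/450000 m
Load 4 — triangular load w₀=16 kN/m (0→w₀ over full span):
  y_4 = -w₀x(7L⁴-10L²x²+3x⁴)/(360LEI) = -16·4·(7·6⁴-10·6²·4²+3·4⁴)/(360·6·200000) = -17/28125 m
Superposition: y = Σ y_i = -136571/56250000 m ≈ -0.002428 m

y(4) = -136571/56250000 m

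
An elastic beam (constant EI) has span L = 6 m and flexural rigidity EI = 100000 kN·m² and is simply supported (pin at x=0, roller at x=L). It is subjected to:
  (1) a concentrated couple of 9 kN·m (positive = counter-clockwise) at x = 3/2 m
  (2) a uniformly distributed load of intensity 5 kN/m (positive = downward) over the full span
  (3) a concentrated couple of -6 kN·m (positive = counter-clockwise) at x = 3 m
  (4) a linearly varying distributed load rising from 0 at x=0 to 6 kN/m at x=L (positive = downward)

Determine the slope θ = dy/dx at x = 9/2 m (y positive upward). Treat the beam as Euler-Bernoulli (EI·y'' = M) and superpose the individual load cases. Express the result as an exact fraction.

θ(9/2) = 28257/64000000 rad

Load 1 — applied couple M₀=9 kN·m at a=3/2 m (b=L-a=9/2):
  θ_1 = (M₀x²/(2L)-M₀(x-a)+C₁)/EI  [x>a] with C₁=M₀(3b²-L²)/(6L)=99/16 = (9·(9/2)²/(2·6)-9·((9/2)-(3/2))+(99/16))/100000 = -9/160000 rad
Load 2 — uniform load w=5 kN/m over full span:
  θ_2 = -w(L³-6Lx²+4x³)/(24EI) = -5·(6³-6·6·(9/2)²+4·(9/2)³)/(24·100000) = 99/320000 rad
Load 3 — applied couple M₀=-6 kN·m at a=3 m (b=L-a=3):
  θ_3 = (M₀x²/(2L)-M₀(x-a)+C₁)/EI  [x>a] with C₁=M₀(3b²-L²)/(6L)=3/2 = ((-6)·(9/2)²/(2·6)-(-6)·((9/2)-3)+(3/2))/100000 = 3/800000 rad
Load 4 — triangular load w₀=6 kN/m (0→w₀ over full span):
  θ_4 = -w₀(7L⁴-30L²x²+15x⁴)/(360LEI) = -6·(7·6⁴-30·6²·(9/2)²+15·(9/2)⁴)/(360·6·100000) = 11817/64000000 rad
Superposition: θ = Σ θ_i = 28257/64000000 rad ≈ 0.000442 rad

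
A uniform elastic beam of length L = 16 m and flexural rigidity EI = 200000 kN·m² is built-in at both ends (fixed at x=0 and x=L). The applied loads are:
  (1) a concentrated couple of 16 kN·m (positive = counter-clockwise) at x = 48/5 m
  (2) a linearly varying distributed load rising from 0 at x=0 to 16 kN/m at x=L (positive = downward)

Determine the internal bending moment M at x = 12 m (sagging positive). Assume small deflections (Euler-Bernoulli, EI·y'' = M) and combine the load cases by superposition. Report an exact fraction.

M(12) = 2432/75 kN·m

Load 1 — applied couple M₀=16 kN·m at a=48/5 m (b=L-a=32/5):
  M_1 = R_Ax - M_A - M₀  [x>a] with R_A=36/25, M_A=128/25 = (36/25)·12 - (128/25) - 16 = -96/25 kN·m
Load 2 — triangular load w₀=16 kN/m (0→w₀ over full span):
  M_2 = 3w₀Lx/20 - w₀L²/30 - w₀x³/(6L) = 3·16·16·12/20 - 16·16²/30 - 16·12³/(6·16) = 544/15 kN·m
Superposition: M = Σ M_i = 2432/75 kN·m ≈ 32.426667 kN·m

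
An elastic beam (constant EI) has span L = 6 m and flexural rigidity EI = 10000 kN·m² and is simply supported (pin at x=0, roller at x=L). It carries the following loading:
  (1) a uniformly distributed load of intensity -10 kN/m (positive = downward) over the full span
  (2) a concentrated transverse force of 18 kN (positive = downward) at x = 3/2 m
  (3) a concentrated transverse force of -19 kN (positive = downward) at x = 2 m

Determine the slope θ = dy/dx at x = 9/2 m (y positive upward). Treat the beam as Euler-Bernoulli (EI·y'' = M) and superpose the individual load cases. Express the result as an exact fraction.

Load 1 — uniform load w=-10 kN/m over full span:
  θ_1 = -w(L³-6Lx²+4x³)/(24EI) = -(-10)·(6³-6·6·(9/2)²+4·(9/2)³)/(24·10000) = -99/16000 rad
Load 2 — point force P=18 kN at a=3/2 m (b=L-a=9/2):
  θ_2 = -Pa(2L²-6Lx+3x²+a²)/(6LEI)  [x>a] = -18·(3/2)·(2·6²-6·6·(9/2)+3·(9/2)²+(3/2)²)/(6·6·10000) = 81/40000 rad
Load 3 — point force P=-19 kN at a=2 m (b=L-a=4):
  θ_3 = -Pa(2L²-6Lx+3x²+a²)/(6LEI)  [x>a] = -(-19)·2·(2·6²-6·6·(9/2)+3·(9/2)²+2²)/(6·6·10000) = -1919/720000 rad
Superposition: θ = Σ θ_i = -1229/180000 rad ≈ -0.006828 rad

θ(9/2) = -1229/180000 rad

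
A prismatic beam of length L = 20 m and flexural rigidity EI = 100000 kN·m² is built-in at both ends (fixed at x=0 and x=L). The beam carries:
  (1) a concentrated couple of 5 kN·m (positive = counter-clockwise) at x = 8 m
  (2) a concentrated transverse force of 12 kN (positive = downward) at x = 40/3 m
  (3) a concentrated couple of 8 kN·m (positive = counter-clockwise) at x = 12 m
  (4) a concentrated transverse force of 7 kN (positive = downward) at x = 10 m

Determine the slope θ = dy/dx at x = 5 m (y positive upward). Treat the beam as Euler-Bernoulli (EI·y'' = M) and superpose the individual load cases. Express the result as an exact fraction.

Load 1 — applied couple M₀=5 kN·m at a=8 m (b=L-a=12):
  θ_1 = (R_Ax²/2 - M_Ax)/EI  [x≤a] with R_A=9/25, M_A=3/5 = ((9/25)·5²/2 - (3/5)·5)/100000 = 3/200000 rad
Load 2 — point force P=12 kN at a=40/3 m (b=L-a=20/3):
  θ_2 = -Pb²x(2aL-(3a+b)x)/(2L³EI)  [x≤a] = -12·(20/3)²·5·(2·(40/3)·20-(3·(40/3)+(20/3))·5)/(2·20³·100000) = -1/2000 rad
Load 3 — applied couple M₀=8 kN·m at a=12 m (b=L-a=8):
  θ_3 = (R_Ax²/2 - M_Ax)/EI  [x≤a] with R_A=72/125, M_A=64/25 = ((72/125)·5²/2 - (64/25)·5)/100000 = -7/125000 rad
Load 4 — point force P=7 kN at a=10 m (b=L-a=10):
  θ_4 = -Pb²x(2aL-(3a+b)x)/(2L³EI)  [x≤a] = -7·10²·5·(2·10·20-(3·10+10)·5)/(2·20³·100000) = -7/16000 rad
Superposition: θ = Σ θ_i = -1957/2000000 rad ≈ -0.000978 rad

θ(5) = -1957/2000000 rad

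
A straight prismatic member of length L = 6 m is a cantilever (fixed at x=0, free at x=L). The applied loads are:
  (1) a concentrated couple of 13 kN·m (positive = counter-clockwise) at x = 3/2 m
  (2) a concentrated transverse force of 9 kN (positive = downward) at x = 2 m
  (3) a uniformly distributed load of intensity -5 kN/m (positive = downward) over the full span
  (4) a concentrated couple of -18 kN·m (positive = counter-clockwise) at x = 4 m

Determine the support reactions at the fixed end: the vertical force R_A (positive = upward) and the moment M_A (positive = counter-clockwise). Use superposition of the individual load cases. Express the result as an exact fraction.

Load 1 — applied couple M₀=13 kN·m at a=3/2 m (b=L-a=9/2):
  R_A = 0 kN
  M_A = -M₀ = -13 kN·m
Load 2 — point force P=9 kN at a=2 m (b=L-a=4):
  R_A = P = 9 kN
  M_A = Pa = 9·2 = 18 kN·m
Load 3 — uniform load w=-5 kN/m over full span:
  R_A = wL = (-5)·6 = -30 kN
  M_A = wL²/2 = (-5)·6²/2 = -90 kN·m
Load 4 — applied couple M₀=-18 kN·m at a=4 m (b=L-a=2):
  R_A = 0 kN
  M_A = -M₀ = -(-18) = 18 kN·m
Superposition: R_A = -21 kN, M_A = -67 kN·m

R_A = -21 kN, M_A = -67 kN·m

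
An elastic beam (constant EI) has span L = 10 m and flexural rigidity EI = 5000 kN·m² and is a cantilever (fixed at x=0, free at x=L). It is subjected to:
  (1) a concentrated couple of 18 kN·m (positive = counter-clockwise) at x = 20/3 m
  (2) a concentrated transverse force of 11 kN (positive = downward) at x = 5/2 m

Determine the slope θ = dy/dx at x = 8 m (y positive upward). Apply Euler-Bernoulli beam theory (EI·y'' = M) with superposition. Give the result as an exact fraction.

Load 1 — applied couple M₀=18 kN·m at a=20/3 m (b=L-a=10/3):
  θ_1 = M₀a/EI  [x>a] = 18·(20/3)/5000 = 3/125 rad
Load 2 — point force P=11 kN at a=5/2 m (b=L-a=15/2):
  θ_2 = -Pa²/(2EI)  [x>a] = -11·(5/2)²/(2·5000) = -11/1600 rad
Superposition: θ = Σ θ_i = 137/8000 rad ≈ 0.017125 rad

θ(8) = 137/8000 rad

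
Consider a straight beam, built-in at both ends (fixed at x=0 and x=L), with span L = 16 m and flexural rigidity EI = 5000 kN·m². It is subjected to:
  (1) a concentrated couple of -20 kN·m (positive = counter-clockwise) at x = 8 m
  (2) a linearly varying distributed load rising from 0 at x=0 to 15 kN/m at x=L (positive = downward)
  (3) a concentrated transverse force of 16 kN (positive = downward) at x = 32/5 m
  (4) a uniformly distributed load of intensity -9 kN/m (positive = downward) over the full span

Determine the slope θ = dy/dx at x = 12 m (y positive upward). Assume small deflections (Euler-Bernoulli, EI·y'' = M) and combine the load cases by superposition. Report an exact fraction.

θ(12) = 2031/625000 rad

Load 1 — applied couple M₀=-20 kN·m at a=8 m (b=L-a=8):
  θ_1 = (R_Ax²/2 - M_Ax - M₀(x-a))/EI  [x>a] with R_A=-15/8, M_A=-5 = ((-15/8)·12²/2 - (-5)·12 - (-20)·(12-8))/5000 = 1/1000 rad
Load 2 — triangular load w₀=15 kN/m (0→w₀ over full span):
  θ_2 = -w₀(2x(L-x)(L-2x)(x+2L)+x²(L-x)²)/(120LEI) = -15·(2·12·(16-12)·(16-2·12)·(12+2·16)+12²·(16-12)²)/(120·16·5000) = 123/2500 rad
Load 3 — point force P=16 kN at a=32/5 m (b=L-a=48/5):
  θ_3 = Pa²(L-x)(2bL-(3b+a)(L-x))/(2L³EI)  [x>a] = 16·(32/5)²·(16-12)·(2·(48/5)·16-(3·(48/5)+(32/5))·(16-12))/(2·16³·5000) = 832/78125 rad
Load 4 — uniform load w=-9 kN/m over full span:
  θ_4 = -wx(L-x)(L-2x)/(12EI) = -(-9)·12·(16-12)·(16-2·12)/(12·5000) = -36/625 rad
Superposition: θ = Σ θ_i = 2031/625000 rad ≈ 0.003250 rad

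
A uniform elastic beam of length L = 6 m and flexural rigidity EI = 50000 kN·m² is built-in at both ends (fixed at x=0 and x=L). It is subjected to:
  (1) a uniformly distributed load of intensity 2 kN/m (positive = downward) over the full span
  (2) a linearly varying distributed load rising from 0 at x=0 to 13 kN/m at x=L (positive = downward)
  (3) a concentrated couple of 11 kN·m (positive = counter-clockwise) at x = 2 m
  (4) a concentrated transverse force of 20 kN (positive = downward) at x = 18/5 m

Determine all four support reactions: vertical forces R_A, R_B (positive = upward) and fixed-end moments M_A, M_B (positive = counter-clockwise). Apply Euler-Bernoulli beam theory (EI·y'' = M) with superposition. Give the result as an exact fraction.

Load 1 — uniform load w=2 kN/m over full span:
  R_A = wL/2 = 2·6/2 = 6 kN
  M_A = wL²/12 = 2·6²/12 = 6 kN·m
  R_B = wL/2 = 2·6/2 = 6 kN
  M_B = -wL²/12 = -2·6²/12 = -6 kN·m
Load 2 — triangular load w₀=13 kN/m (0→w₀ over full span):
  R_A = 3w₀L/20 = 3·13·6/20 = 117/10 kN
  M_A = w₀L²/30 = 13·6²/30 = 78/5 kN·m
  R_B = 7w₀L/20 = 7·13·6/20 = 273/10 kN
  M_B = -w₀L²/20 = -13·6²/20 = -117/5 kN·m
Load 3 — applied couple M₀=11 kN·m at a=2 m (b=L-a=4):
  R_A = 6M₀ab/L³ = 6·11·2·4/6³ = 22/9 kN
  M_A = M₀b(2a-b)/L² = 11·4·(2·2-4)/6² = 0 kN·m
  R_B = -6M₀ab/L³ = -6·11·2·4/6³ = -22/9 kN
  M_B = M₀a(2b-a)/L² = 11·2·(2·4-2)/6² = 11/3 kN·m
Load 4 — point force P=20 kN at a=18/5 m (b=L-a=12/5):
  R_A = Pb²(3a+b)/L³ = 20·(12/5)²·(3·(18/5)+(12/5))/6³ = 176/25 kN
  M_A = Pab²/L² = 20·(18/5)·(12/5)²/6² = 288/25 kN·m
  R_B = Pa²(a+3b)/L³ = 20·(18/5)²·((18/5)+3·(12/5))/6³ = 324/25 kN
  M_B = -Pa²b/L² = -20·(18/5)²·(12/5)/6² = -432/25 kN·m
Superposition: R_A = 12233/450 kN, M_A = 828/25 kN·m, R_B = 19717/450 kN, M_B = -3226/75 kN·m

R_A = 12233/450 kN, M_A = 828/25 kN·m, R_B = 19717/450 kN, M_B = -3226/75 kN·m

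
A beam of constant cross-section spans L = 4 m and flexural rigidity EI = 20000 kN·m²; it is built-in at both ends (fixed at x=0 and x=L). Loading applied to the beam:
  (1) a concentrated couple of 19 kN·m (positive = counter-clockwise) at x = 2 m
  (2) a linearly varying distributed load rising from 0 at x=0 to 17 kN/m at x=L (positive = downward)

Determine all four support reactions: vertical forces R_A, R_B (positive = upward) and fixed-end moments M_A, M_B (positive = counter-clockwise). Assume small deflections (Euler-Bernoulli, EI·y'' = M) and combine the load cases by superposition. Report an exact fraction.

R_A = 693/40 kN, M_A = 829/60 kN·m, R_B = 667/40 kN, M_B = -177/20 kN·m

Load 1 — applied couple M₀=19 kN·m at a=2 m (b=L-a=2):
  R_A = 6M₀ab/L³ = 6·19·2·2/4³ = 57/8 kN
  M_A = M₀b(2a-b)/L² = 19·2·(2·2-2)/4² = 19/4 kN·m
  R_B = -6M₀ab/L³ = -6·19·2·2/4³ = -57/8 kN
  M_B = M₀a(2b-a)/L² = 19·2·(2·2-2)/4² = 19/4 kN·m
Load 2 — triangular load w₀=17 kN/m (0→w₀ over full span):
  R_A = 3w₀L/20 = 3·17·4/20 = 51/5 kN
  M_A = w₀L²/30 = 17·4²/30 = 136/15 kN·m
  R_B = 7w₀L/20 = 7·17·4/20 = 119/5 kN
  M_B = -w₀L²/20 = -17·4²/20 = -68/5 kN·m
Superposition: R_A = 693/40 kN, M_A = 829/60 kN·m, R_B = 667/40 kN, M_B = -177/20 kN·m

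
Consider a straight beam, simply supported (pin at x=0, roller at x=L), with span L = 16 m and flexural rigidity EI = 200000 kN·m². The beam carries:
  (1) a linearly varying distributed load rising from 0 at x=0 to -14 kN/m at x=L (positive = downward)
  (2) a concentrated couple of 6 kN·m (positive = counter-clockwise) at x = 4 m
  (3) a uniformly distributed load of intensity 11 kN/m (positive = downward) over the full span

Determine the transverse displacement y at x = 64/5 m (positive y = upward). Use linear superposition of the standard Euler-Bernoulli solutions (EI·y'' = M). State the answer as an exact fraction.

Load 1 — triangular load w₀=-14 kN/m (0→w₀ over full span):
  y_1 = -w₀x(7L⁴-10L²x²+3x⁴)/(360LEI) = -(-14)·(64/5)·(7·16⁴-10·16²·(64/5)²+3·(64/5)⁴)/(360·16·200000) = 910336/48828125 m
Load 2 — applied couple M₀=6 kN·m at a=4 m (b=L-a=12):
  y_2 = (M₀x³/(6L)-M₀(x-a)²/2+C₁x)/EI  [x>a] with C₁=M₀(3b²-L²)/(6L)=11 = (6·(64/5)³/(6·16)-6·((64/5)-4)²/2+11·(64/5))/200000 = 309/1562500 m
Load 3 — uniform load w=11 kN/m over full span:
  y_3 = -wx(L³-2Lx²+x³)/(24EI) = -11·(64/5)·(16³-2·16·(64/5)²+(64/5)³)/(24·200000) = -163328/5859375 m
Superposition: y = Σ y_i = -5292893/585937500 m ≈ -0.009033 m

y(64/5) = -5292893/585937500 m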